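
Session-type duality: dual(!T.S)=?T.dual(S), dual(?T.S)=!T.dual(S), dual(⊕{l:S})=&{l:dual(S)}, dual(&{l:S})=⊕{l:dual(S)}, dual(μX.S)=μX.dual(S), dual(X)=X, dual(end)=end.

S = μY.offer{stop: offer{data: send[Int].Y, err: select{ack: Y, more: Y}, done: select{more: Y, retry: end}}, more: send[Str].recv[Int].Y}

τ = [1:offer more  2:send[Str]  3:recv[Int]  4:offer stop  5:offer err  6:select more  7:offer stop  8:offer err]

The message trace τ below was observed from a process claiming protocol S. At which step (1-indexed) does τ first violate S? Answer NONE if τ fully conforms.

[1] offer more  match  state: send[Str].recv[Int].μY.…
[2] send[Str]  match  state: recv[Int].μY.…
[3] recv[Int]  match  state: μY.…
[4] offer stop  match  state: offer{data: send[Int].μY.…, err: select{ack: μY.…, more: μY.…}, done: select{more: μY.…, retry: end}}
[5] offer err  match  state: select{ack: μY.…, more: μY.…}
[6] select more  match  state: μY.…
[7] offer stop  match  state: offer{data: send[Int].μY.…, err: select{ack: μY.…, more: μY.…}, done: select{more: μY.…, retry: end}}
[8] offer err  match  state: select{ack: μY.…, more: μY.…}
trace exhausted — no violation

NONE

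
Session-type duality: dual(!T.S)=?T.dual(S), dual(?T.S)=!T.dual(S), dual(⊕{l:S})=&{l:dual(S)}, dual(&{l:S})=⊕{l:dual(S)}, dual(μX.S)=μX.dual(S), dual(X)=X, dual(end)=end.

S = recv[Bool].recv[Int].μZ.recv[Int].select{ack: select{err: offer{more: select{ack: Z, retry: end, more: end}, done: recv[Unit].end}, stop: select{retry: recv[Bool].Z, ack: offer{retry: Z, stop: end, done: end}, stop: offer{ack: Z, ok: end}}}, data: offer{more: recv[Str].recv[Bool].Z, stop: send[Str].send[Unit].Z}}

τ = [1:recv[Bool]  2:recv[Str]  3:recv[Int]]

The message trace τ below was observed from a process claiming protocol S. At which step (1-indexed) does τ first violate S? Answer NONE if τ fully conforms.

step 1: recv[Bool]  ✓  residual = recv[Int].μZ.…
step 2: got recv[Str], protocol expects recv[Int]  ✗

2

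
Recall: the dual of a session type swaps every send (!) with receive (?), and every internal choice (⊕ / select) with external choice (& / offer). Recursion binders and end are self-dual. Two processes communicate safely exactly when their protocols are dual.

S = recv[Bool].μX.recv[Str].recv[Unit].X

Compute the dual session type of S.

recv[Bool] ↦ send[Bool]
  μX ↦ μX  (binder kept)
    recv[Str] ↦ send[Str]
      recv[Unit] ↦ send[Unit]
        X self-dual

send[Bool].μX.send[Str].send[Unit].X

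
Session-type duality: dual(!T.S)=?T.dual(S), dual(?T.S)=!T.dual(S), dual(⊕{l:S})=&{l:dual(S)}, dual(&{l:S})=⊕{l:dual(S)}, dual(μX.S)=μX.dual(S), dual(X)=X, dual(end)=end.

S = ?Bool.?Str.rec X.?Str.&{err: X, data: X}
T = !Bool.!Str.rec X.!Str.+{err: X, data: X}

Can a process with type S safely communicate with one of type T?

YES

?Bool vs !Bool  ✓
  ?Str vs !Str  ✓
    rec X vs rec X  ✓ (binder kept)
      ?Str vs !Str  ✓
        &{err,data} vs +{err,data}  ✓ labels match
          • err:
            X vs X  ✓
          • data:
            X vs X  ✓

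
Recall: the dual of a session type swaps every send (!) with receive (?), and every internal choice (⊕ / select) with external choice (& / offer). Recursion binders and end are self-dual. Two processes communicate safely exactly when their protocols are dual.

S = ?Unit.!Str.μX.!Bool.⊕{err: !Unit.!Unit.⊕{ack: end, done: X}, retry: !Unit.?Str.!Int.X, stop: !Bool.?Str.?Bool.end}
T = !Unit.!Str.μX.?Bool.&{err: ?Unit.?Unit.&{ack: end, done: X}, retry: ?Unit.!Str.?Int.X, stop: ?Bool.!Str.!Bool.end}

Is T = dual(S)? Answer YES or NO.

?Unit ‖ !Unit  ok
  !Str ‖ !Str  ✗ same direction on both sides — not dual

NO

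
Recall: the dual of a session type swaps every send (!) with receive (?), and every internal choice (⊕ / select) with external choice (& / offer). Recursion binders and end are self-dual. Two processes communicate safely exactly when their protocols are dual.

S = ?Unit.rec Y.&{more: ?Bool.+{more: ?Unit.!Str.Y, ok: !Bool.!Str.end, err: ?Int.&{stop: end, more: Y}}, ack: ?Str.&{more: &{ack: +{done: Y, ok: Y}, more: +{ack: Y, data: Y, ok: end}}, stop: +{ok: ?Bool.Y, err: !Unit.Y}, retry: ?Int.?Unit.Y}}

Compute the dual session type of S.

!Unit.rec Y.+{more: !Bool.&{more: !Unit.?Str.Y, ok: ?Bool.?Str.end, err: !Int.+{stop: end, more: Y}}, ack: !Str.+{more: +{ack: &{done: Y, ok: Y}, more: &{ack: Y, data: Y, ok: end}}, stop: &{ok: !Bool.Y, err: ?Unit.Y}, retry: !Int.!Unit.Y}}

?Unit ↦ !Unit
  rec Y ↦ rec Y  (binder kept)
    &{more,ack} ↦ +{more,ack}  (external→internal)
      • more:
        ?Bool ↦ !Bool
          +{more,ok,err} ↦ &{more,ok,err}  (select→offer)
            • more:
              ?Unit ↦ !Unit
                !Str ↦ ?Str
                  Y self-dual
            • ok:
              !Bool ↦ ?Bool
                !Str ↦ ?Str
                  end self-dual
            • err:
              ?Int ↦ !Int
                &{stop,more} ↦ +{stop,more}  (external→internal)
                  • stop:
                    end self-dual
                  • more:
                    Y self-dual
      • ack:
        ?Str ↦ !Str
          &{more,stop,retry} ↦ +{more,stop,retry}  (external→internal)
            • more:
              &{ack,more} ↦ +{ack,more}  (external→internal)
                • ack:
                  +{done,ok} ↦ &{done,ok}  (select→offer)
                    • done:
                      Y self-dual
                    • ok:
                      Y self-dual
                • more:
                  +{ack,data,ok} ↦ &{ack,data,ok}  (select→offer)
                    • ack:
                      Y self-dual
                    • data:
                      Y self-dual
                    • ok:
                      end self-dual
            • stop:
              +{ok,err} ↦ &{ok,err}  (select→offer)
                • ok:
                  ?Bool ↦ !Bool
                    Y self-dual
                • err:
                  !Unit ↦ ?Unit
                    Y self-dual
            • retry:
              ?Int ↦ !Int
                ?Unit ↦ !Unit
                  Y self-dual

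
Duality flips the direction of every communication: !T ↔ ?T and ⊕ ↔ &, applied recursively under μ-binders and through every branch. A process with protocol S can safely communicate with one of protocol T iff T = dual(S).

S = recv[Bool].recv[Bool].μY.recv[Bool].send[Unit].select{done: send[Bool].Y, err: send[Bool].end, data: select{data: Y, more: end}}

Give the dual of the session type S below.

recv[Bool] ↦ send[Bool]
  recv[Bool] ↦ send[Bool]
    μY ↦ μY  (μ self-dual)
      recv[Bool] ↦ send[Bool]
        send[Unit] ↦ recv[Unit]
          select{done,err,data} ↦ offer{done,err,data}  (internal→external)
            • done:
              send[Bool] ↦ recv[Bool]
                Y self-dual
            • err:
              send[Bool] ↦ recv[Bool]
                end self-dual
            • data:
              select{data,more} ↦ offer{data,more}  (internal→external)
                • data:
                  Y self-dual
                • more:
                  end self-dual

send[Bool].send[Bool].μY.send[Bool].recv[Unit].offer{done: recv[Bool].Y, err: recv[Bool].end, data: offer{data: Y, more: end}}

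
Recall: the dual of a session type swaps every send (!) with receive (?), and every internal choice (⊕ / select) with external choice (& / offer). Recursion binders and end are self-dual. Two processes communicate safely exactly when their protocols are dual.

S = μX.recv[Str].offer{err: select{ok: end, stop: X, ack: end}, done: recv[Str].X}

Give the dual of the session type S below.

μX ↦ μX  (μ self-dual)
  recv[Str] ↦ send[Str]
    offer{err,done} ↦ select{err,done}  (offer→select)
      • err:
        select{ok,stop,ack} ↦ offer{ok,stop,ack}  (⊕→&)
          • ok:
            end self-dual
          • stop:
            X self-dual
          • ack:
            end self-dual
      • done:
        recv[Str] ↦ send[Str]
          X self-dual

μX.send[Str].select{err: offer{ok: end, stop: X, ack: end}, done: send[Str].X}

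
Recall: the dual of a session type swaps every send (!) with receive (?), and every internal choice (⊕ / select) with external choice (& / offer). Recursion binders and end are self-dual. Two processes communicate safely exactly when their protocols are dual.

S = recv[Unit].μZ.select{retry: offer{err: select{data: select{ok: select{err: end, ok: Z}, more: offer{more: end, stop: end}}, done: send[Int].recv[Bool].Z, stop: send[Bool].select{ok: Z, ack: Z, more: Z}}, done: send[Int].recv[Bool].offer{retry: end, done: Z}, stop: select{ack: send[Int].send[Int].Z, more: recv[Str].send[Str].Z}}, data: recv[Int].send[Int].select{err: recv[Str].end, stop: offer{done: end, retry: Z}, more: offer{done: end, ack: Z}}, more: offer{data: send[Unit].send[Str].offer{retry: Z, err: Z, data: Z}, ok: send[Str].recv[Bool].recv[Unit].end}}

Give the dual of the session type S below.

send[Unit].μZ.offer{retry: select{err: offer{data: offer{ok: offer{err: end, ok: Z}, more: select{more: end, stop: end}}, done: recv[Int].send[Bool].Z, stop: recv[Bool].offer{ok: Z, ack: Z, more: Z}}, done: recv[Int].send[Bool].select{retry: end, done: Z}, stop: offer{ack: recv[Int].recv[Int].Z, more: send[Str].recv[Str].Z}}, data: send[Int].recv[Int].offer{err: send[Str].end, stop: select{done: end, retry: Z}, more: select{done: end, ack: Z}}, more: select{data: recv[Unit].recv[Str].select{retry: Z, err: Z, data: Z}, ok: recv[Str].send[Bool].send[Unit].end}}

recv[Unit] = send[Unit]
  μZ = μZ  (rec unchanged)
    select{retry,data,more} = offer{retry,data,more}  (select→offer)
      case retry:
        offer{err,done,stop} = select{err,done,stop}  (external→internal)
          case err:
            select{data,done,stop} = offer{data,done,stop}  (select→offer)
              case data:
                select{ok,more} = offer{ok,more}  (select→offer)
                  case ok:
                    select{err,ok} = offer{err,ok}  (select→offer)
                      case err:
                        end ↦ end
                      case ok:
                        Z ↦ Z
                  case more:
                    offer{more,stop} = select{more,stop}  (external→internal)
                      case more:
                        end ↦ end
                      case stop:
                        end ↦ end
              case done:
                send[Int] = recv[Int]
                  recv[Bool] = send[Bool]
                    Z ↦ Z
              case stop:
                send[Bool] = recv[Bool]
                  select{ok,ack,more} = offer{ok,ack,more}  (select→offer)
                    case ok:
                      Z ↦ Z
                    case ack:
                      Z ↦ Z
                    case more:
                      Z ↦ Z
          case done:
            send[Int] = recv[Int]
              recv[Bool] = send[Bool]
                offer{retry,done} = select{retry,done}  (external→internal)
                  case retry:
                    end ↦ end
                  case done:
                    Z ↦ Z
          case stop:
            select{ack,more} = offer{ack,more}  (select→offer)
              case ack:
                send[Int] = recv[Int]
                  send[Int] = recv[Int]
                    Z ↦ Z
              case more:
                recv[Str] = send[Str]
                  send[Str] = recv[Str]
                    Z ↦ Z
      case data:
        recv[Int] = send[Int]
          send[Int] = recv[Int]
            select{err,stop,more} = offer{err,stop,more}  (select→offer)
              case err:
                recv[Str] = send[Str]
                  end ↦ end
              case stop:
                offer{done,retry} = select{done,retry}  (external→internal)
                  case done:
                    end ↦ end
                  case retry:
                    Z ↦ Z
              case more:
                offer{done,ack} = select{done,ack}  (external→internal)
                  case done:
                    end ↦ end
                  case ack:
                    Z ↦ Z
      case more:
        offer{data,ok} = select{data,ok}  (external→internal)
          case data:
            send[Unit] = recv[Unit]
              send[Str] = recv[Str]
                offer{retry,err,data} = select{retry,err,data}  (external→internal)
                  case retry:
                    Z ↦ Z
                  case err:
                    Z ↦ Z
                  case data:
                    Z ↦ Z
          case ok:
            send[Str] = recv[Str]
              recv[Bool] = send[Bool]
                recv[Unit] = send[Unit]
                  end ↦ end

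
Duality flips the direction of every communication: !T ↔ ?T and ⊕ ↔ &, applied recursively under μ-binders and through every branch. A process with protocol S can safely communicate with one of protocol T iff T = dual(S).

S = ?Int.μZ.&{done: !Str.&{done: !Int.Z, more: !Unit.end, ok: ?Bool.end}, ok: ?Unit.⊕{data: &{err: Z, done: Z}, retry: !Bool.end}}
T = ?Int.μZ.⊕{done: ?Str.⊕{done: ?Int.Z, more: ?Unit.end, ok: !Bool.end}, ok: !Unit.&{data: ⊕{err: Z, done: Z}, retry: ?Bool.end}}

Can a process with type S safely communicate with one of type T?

?Int vs ?Int  ✗ same direction on both sides — not dual

NO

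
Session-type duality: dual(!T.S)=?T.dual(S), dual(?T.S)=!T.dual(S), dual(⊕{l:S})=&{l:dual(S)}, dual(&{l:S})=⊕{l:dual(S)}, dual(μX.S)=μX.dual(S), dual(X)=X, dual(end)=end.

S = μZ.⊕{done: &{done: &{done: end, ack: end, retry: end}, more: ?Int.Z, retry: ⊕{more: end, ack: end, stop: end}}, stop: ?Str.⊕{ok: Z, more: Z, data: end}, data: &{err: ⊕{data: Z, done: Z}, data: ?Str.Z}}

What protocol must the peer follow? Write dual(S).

μZ.&{done: ⊕{done: ⊕{done: end, ack: end, retry: end}, more: !Int.Z, retry: &{more: end, ack: end, stop: end}}, stop: !Str.&{ok: Z, more: Z, data: end}, data: ⊕{err: &{data: Z, done: Z}, data: !Str.Z}}

μZ ↦ μZ  (μ self-dual)
  ⊕{done,stop,data} ↦ &{done,stop,data}  (⊕→&)
    [done]
      &{done,more,retry} ↦ ⊕{done,more,retry}  (external→internal)
        [done]
          &{done,ack,retry} ↦ ⊕{done,ack,retry}  (external→internal)
            [done]
              end ↦ end
            [ack]
              end ↦ end
            [retry]
              end ↦ end
        [more]
          ?Int ↦ !Int
            Z ↦ Z
        [retry]
          ⊕{more,ack,stop} ↦ &{more,ack,stop}  (⊕→&)
            [more]
              end ↦ end
            [ack]
              end ↦ end
            [stop]
              end ↦ end
    [stop]
      ?Str ↦ !Str
        ⊕{ok,more,data} ↦ &{ok,more,data}  (⊕→&)
          [ok]
            Z ↦ Z
          [more]
            Z ↦ Z
          [data]
            end ↦ end
    [data]
      &{err,data} ↦ ⊕{err,data}  (external→internal)
        [err]
          ⊕{data,done} ↦ &{data,done}  (⊕→&)
            [data]
              Z ↦ Z
            [done]
              Z ↦ Z
        [data]
          ?Str ↦ !Str
            Z ↦ Z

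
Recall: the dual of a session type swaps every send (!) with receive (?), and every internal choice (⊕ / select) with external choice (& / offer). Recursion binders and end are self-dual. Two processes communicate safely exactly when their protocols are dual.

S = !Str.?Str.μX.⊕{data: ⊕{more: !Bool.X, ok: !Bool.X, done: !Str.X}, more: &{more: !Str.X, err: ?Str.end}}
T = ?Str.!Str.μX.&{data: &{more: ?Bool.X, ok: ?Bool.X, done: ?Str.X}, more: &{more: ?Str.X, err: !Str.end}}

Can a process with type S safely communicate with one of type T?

NO

!Str | ?Str  ok
  ?Str | !Str  ok
    μX | μX  ok (rec unchanged)
      ⊕{data,more} | &{data,more}  ok label sets agree
        • data:
          ⊕{more,ok,done} | &{more,ok,done}  ok label sets agree
            • more:
              !Bool | ?Bool  ok
                X | X  ok
            • ok:
              !Bool | ?Bool  ok
                X | X  ok
            • done:
              !Str | ?Str  ok
                X | X  ok
        • more:
          &{more,err} | &{more,err}  ✗ choice polarity not flipped — not dual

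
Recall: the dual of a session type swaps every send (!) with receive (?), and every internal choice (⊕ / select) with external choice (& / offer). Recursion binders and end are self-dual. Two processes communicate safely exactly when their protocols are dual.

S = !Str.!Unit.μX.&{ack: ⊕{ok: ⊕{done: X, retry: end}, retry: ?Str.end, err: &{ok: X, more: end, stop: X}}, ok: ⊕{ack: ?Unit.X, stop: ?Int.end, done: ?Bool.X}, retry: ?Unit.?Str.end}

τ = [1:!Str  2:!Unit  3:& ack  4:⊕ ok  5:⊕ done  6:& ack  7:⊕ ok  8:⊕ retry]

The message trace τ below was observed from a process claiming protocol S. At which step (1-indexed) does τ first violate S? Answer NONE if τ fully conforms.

NONE

step 1: !Str  match  cont: !Unit.μX.…
step 2: !Unit  match  cont: μX.…
step 3: & ack  match  cont: ⊕{ok: ⊕{done: μX.…, retry: end}, retry: ?Str.end, err: &{ok: μX.…, more: end, stop: μX.…}}
step 4: ⊕ ok  match  cont: ⊕{done: μX.…, retry: end}
step 5: ⊕ done  match  cont: μX.…
step 6: & ack  match  cont: ⊕{ok: ⊕{done: μX.…, retry: end}, retry: ?Str.end, err: &{ok: μX.…, more: end, stop: μX.…}}
step 7: ⊕ ok  match  cont: ⊕{done: μX.…, retry: end}
step 8: ⊕ retry  match  cont: end
τ conforms to S (length 8)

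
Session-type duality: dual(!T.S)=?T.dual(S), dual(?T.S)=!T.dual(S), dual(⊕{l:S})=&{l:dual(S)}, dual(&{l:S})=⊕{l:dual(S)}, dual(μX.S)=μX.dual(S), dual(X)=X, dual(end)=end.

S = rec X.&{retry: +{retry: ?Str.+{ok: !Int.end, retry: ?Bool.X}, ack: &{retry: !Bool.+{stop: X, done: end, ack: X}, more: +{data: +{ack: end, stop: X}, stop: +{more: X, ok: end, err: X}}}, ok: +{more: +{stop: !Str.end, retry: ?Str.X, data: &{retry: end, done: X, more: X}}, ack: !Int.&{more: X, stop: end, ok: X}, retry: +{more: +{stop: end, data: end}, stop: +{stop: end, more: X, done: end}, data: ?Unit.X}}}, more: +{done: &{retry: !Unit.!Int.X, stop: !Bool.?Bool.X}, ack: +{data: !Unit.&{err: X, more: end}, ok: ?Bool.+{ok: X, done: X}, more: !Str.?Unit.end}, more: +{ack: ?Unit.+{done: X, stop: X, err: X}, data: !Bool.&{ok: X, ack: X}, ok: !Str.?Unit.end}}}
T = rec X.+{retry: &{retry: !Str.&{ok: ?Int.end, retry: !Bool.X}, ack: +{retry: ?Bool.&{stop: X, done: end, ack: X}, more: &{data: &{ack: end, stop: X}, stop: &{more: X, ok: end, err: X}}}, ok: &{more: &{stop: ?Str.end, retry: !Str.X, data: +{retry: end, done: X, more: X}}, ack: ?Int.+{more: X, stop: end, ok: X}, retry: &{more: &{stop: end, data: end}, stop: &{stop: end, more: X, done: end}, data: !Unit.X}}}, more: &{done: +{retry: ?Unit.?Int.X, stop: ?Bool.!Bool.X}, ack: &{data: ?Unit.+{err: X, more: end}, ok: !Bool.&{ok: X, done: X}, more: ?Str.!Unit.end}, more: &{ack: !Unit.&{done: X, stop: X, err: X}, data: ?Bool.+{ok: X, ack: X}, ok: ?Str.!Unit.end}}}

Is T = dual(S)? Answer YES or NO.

YES

rec X | rec X  ok (rec unchanged)
  &{retry,more} | +{retry,more}  ok same labels
    case retry:
      +{retry,ack,ok} | &{retry,ack,ok}  ok same labels
        case retry:
          ?Str | !Str  ok
            +{ok,retry} | &{ok,retry}  ok same labels
              case ok:
                !Int | ?Int  ok
                  end | end  ok
              case retry:
                ?Bool | !Bool  ok
                  X | X  ok
        case ack:
          &{retry,more} | +{retry,more}  ok same labels
            case retry:
              !Bool | ?Bool  ok
                +{stop,done,ack} | &{stop,done,ack}  ok same labels
                  case stop:
                    X | X  ok
                  case done:
                    end | end  ok
                  case ack:
                    X | X  ok
            case more:
              +{data,stop} | &{data,stop}  ok same labels
                case data:
                  +{ack,stop} | &{ack,stop}  ok same labels
                    case ack:
                      end | end  ok
                    case stop:
                      X | X  ok
                case stop:
                  +{more,ok,err} | &{more,ok,err}  ok same labels
                    case more:
                      X | X  ok
                    case ok:
                      end | end  ok
                    case err:
                      X | X  ok
        case ok:
          +{more,ack,retry} | &{more,ack,retry}  ok same labels
            case more:
              +{stop,retry,data} | &{stop,retry,data}  ok same labels
                case stop:
                  !Str | ?Str  ok
                    end | end  ok
                case retry:
                  ?Str | !Str  ok
                    X | X  ok
                case data:
                  &{retry,done,more} | +{retry,done,more}  ok same labels
                    case retry:
                      end | end  ok
                    case done:
                      X | X  ok
                    case more:
                      X | X  ok
            case ack:
              !Int | ?Int  ok
                &{more,stop,ok} | +{more,stop,ok}  ok same labels
                  case more:
                    X | X  ok
                  case stop:
                    end | end  ok
                  case ok:
                    X | X  ok
            case retry:
              +{more,stop,data} | &{more,stop,data}  ok same labels
                case more:
                  +{stop,data} | &{stop,data}  ok same labels
                    case stop:
                      end | end  ok
                    case data:
                      end | end  ok
                case stop:
                  +{stop,more,done} | &{stop,more,done}  ok same labels
                    case stop:
                      end | end  ok
                    case more:
                      X | X  ok
                    case done:
                      end | end  ok
                case data:
                  ?Unit | !Unit  ok
                    X | X  ok
    case more:
      +{done,ack,more} | &{done,ack,more}  ok same labels
        case done:
          &{retry,stop} | +{retry,stop}  ok same labels
            case retry:
              !Unit | ?Unit  ok
                !Int | ?Int  ok
                  X | X  ok
            case stop:
              !Bool | ?Bool  ok
                ?Bool | !Bool  ok
                  X | X  ok
        case ack:
          +{data,ok,more} | &{data,ok,more}  ok same labels
            case data:
              !Unit | ?Unit  ok
                &{err,more} | +{err,more}  ok same labels
                  case err:
                    X | X  ok
                  case more:
                    end | end  ok
            case ok:
              ?Bool | !Bool  ok
                +{ok,done} | &{ok,done}  ok same labels
                  case ok:
                    X | X  ok
                  case done:
                    X | X  ok
            case more:
              !Str | ?Str  ok
                ?Unit | !Unit  ok
                  end | end  ok
        case more:
          +{ack,data,ok} | &{ack,data,ok}  ok same labels
            case ack:
              ?Unit | !Unit  ok
                +{done,stop,err} | &{done,stop,err}  ok same labels
                  case done:
                    X | X  ok
                  case stop:
                    X | X  ok
                  case err:
                    X | X  ok
            case data:
              !Bool | ?Bool  ok
                &{ok,ack} | +{ok,ack}  ok same labels
                  case ok:
                    X | X  ok
                  case ack:
                    X | X  ok
            case ok:
              !Str | ?Str  ok
                ?Unit | !Unit  ok
                  end | end  ok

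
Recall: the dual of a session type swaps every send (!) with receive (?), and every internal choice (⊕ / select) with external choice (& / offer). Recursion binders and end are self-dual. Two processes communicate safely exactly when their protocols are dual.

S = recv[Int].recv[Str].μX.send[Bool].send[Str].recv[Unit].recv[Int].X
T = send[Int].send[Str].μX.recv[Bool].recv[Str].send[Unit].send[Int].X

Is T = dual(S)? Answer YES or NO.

YES

recv[Int] ‖ send[Int]  ok
  recv[Str] ‖ send[Str]  ok
    μX ‖ μX  ok (μ self-dual)
      send[Bool] ‖ recv[Bool]  ok
        send[Str] ‖ recv[Str]  ok
          recv[Unit] ‖ send[Unit]  ok
            recv[Int] ‖ send[Int]  ok
              X ‖ X  ok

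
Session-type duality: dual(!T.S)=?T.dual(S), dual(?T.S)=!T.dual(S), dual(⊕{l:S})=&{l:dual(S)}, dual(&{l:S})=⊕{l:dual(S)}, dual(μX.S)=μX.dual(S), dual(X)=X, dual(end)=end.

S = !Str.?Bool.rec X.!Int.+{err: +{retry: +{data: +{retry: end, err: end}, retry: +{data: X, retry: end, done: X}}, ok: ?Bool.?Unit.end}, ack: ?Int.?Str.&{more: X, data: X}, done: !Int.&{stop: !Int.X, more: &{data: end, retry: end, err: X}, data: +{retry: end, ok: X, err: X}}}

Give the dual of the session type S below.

!Str → ?Str
  ?Bool → !Bool
    rec X → rec X  (rec unchanged)
      !Int → ?Int
        +{err,ack,done} → &{err,ack,done}  (⊕→&)
          [err]
            +{retry,ok} → &{retry,ok}  (⊕→&)
              [retry]
                +{data,retry} → &{data,retry}  (⊕→&)
                  [data]
                    +{retry,err} → &{retry,err}  (⊕→&)
                      [retry]
                        end self-dual
                      [err]
                        end self-dual
                  [retry]
                    +{data,retry,done} → &{data,retry,done}  (⊕→&)
                      [data]
                        X self-dual
                      [retry]
                        end self-dual
                      [done]
                        X self-dual
              [ok]
                ?Bool → !Bool
                  ?Unit → !Unit
                    end self-dual
          [ack]
            ?Int → !Int
              ?Str → !Str
                &{more,data} → +{more,data}  (offer→select)
                  [more]
                    X self-dual
                  [data]
                    X self-dual
          [done]
            !Int → ?Int
              &{stop,more,data} → +{stop,more,data}  (offer→select)
                [stop]
                  !Int → ?Int
                    X self-dual
                [more]
                  &{data,retry,err} → +{data,retry,err}  (offer→select)
                    [data]
                      end self-dual
                    [retry]
                      end self-dual
                    [err]
                      X self-dual
                [data]
                  +{retry,ok,err} → &{retry,ok,err}  (⊕→&)
                    [retry]
                      end self-dual
                    [ok]
                      X self-dual
                    [err]
                      X self-dual

?Str.!Bool.rec X.?Int.&{err: &{retry: &{data: &{retry: end, err: end}, retry: &{data: X, retry: end, done: X}}, ok: !Bool.!Unit.end}, ack: !Int.!Str.+{more: X, data: X}, done: ?Int.+{stop: ?Int.X, more: +{data: end, retry: end, err: X}, data: &{retry: end, ok: X, err: X}}}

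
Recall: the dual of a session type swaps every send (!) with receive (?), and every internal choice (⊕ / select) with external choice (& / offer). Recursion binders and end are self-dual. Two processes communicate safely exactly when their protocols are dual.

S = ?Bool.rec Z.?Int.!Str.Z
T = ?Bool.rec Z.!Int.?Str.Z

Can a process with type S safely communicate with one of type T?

NO

?Bool vs ?Bool  ✗ same direction on both sides — not dual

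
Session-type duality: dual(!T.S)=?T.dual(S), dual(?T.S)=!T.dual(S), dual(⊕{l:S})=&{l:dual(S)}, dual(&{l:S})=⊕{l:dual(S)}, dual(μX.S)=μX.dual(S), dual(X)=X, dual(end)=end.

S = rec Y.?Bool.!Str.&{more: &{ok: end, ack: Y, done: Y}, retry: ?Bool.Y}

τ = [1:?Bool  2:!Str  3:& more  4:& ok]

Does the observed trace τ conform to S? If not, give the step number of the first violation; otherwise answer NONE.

NONE

step 1: ?Bool  ✓  cont: !Str.&{more: &{ok: end, ack: rec Y.…, done: rec Y.…}, retry: ?Bool.rec Y.…}
step 2: !Str  ✓  cont: &{more: &{ok: end, ack: rec Y.…, done: rec Y.…}, retry: ?Bool.rec Y.…}
step 3: & more  ✓  cont: &{ok: end, ack: rec Y.…, done: rec Y.…}
step 4: & ok  ✓  cont: end
trace exhausted — no violation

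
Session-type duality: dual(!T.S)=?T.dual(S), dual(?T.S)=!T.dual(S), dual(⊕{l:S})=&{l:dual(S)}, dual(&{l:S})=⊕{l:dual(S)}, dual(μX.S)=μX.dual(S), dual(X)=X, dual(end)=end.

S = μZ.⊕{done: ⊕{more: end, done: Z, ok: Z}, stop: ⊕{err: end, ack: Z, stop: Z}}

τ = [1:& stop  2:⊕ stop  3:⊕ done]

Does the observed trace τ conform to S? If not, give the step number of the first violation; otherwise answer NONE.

1

@1 got & stop, protocol expects ⊕ done or ⊕ stop  ✗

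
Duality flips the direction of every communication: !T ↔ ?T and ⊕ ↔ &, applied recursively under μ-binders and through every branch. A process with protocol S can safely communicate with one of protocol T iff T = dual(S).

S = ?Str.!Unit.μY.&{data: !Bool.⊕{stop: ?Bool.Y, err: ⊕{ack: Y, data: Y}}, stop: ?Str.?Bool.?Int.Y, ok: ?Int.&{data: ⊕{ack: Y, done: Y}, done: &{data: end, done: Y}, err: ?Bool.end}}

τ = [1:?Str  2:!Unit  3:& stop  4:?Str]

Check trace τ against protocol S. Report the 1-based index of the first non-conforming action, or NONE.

[1] ?Str  match  state: !Unit.μY.…
[2] !Unit  match  state: μY.…
[3] & stop  match  state: ?Str.?Bool.?Int.μY.…
[4] ?Str  match  state: ?Bool.?Int.μY.…
all 4 steps conform

NONE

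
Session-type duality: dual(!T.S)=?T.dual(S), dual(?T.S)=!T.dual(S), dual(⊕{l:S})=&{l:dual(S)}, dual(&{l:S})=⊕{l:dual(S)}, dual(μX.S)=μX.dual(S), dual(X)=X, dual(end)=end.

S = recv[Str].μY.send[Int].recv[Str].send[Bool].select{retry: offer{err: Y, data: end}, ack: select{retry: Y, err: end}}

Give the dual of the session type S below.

recv[Str] ↦ send[Str]
  μY ↦ μY  (rec unchanged)
    send[Int] ↦ recv[Int]
      recv[Str] ↦ send[Str]
        send[Bool] ↦ recv[Bool]
          select{retry,ack} ↦ offer{retry,ack}  (select→offer)
            [retry]
              offer{err,data} ↦ select{err,data}  (offer→select)
                [err]
                  dual(Y) = Y
                [data]
                  dual(end) = end
            [ack]
              select{retry,err} ↦ offer{retry,err}  (select→offer)
                [retry]
                  dual(Y) = Y
                [err]
                  dual(end) = end

send[Str].μY.recv[Int].send[Str].recv[Bool].offer{retry: select{err: Y, data: end}, ack: offer{retry: Y, err: end}}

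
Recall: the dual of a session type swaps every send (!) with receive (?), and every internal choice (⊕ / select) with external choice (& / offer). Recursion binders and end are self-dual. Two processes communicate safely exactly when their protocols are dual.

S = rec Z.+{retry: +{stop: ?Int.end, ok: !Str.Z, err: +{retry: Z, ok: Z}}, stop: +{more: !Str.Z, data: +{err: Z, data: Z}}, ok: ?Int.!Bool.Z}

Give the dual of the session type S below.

rec Z.&{retry: &{stop: !Int.end, ok: ?Str.Z, err: &{retry: Z, ok: Z}}, stop: &{more: ?Str.Z, data: &{err: Z, data: Z}}, ok: !Int.?Bool.Z}

rec Z ↦ rec Z  (μ self-dual)
  +{retry,stop,ok} ↦ &{retry,stop,ok}  (internal→external)
    case retry:
      +{stop,ok,err} ↦ &{stop,ok,err}  (internal→external)
        case stop:
          ?Int ↦ !Int
            end ↦ end
        case ok:
          !Str ↦ ?Str
            Z ↦ Z
        case err:
          +{retry,ok} ↦ &{retry,ok}  (internal→external)
            case retry:
              Z ↦ Z
            case ok:
              Z ↦ Z
    case stop:
      +{more,data} ↦ &{more,data}  (internal→external)
        case more:
          !Str ↦ ?Str
            Z ↦ Z
        case data:
          +{err,data} ↦ &{err,data}  (internal→external)
            case err:
              Z ↦ Z
            case data:
              Z ↦ Z
    case ok:
      ?Int ↦ !Int
        !Bool ↦ ?Bool
          Z ↦ Z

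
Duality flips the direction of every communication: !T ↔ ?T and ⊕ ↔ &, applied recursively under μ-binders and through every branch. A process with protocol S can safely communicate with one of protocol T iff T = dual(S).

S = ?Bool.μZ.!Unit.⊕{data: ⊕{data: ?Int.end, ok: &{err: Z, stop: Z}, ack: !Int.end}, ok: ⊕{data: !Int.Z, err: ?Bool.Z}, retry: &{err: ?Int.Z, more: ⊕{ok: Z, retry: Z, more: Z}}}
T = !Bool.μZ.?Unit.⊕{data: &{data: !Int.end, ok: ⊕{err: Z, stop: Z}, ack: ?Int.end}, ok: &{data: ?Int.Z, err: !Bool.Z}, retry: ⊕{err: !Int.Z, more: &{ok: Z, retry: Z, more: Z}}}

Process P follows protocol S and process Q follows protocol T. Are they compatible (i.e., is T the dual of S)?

?Bool ‖ !Bool  match
  μZ ‖ μZ  match (μ self-dual)
    !Unit ‖ ?Unit  match
      ⊕{data,ok,retry} ‖ ⊕{data,ok,retry}  ✗ choice polarity not flipped — not dual

NO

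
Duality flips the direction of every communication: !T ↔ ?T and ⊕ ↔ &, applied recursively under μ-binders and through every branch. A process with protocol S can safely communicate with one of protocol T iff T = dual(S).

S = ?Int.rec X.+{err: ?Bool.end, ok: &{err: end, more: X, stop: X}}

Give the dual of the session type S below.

?Int → !Int
  rec X → rec X  (rec unchanged)
    +{err,ok} → &{err,ok}  (internal→external)
      • err:
        ?Bool → !Bool
          end self-dual
      • ok:
        &{err,more,stop} → +{err,more,stop}  (&→⊕)
          • err:
            end self-dual
          • more:
            X self-dual
          • stop:
            X self-dual

!Int.rec X.&{err: !Bool.end, ok: +{err: end, more: X, stop: X}}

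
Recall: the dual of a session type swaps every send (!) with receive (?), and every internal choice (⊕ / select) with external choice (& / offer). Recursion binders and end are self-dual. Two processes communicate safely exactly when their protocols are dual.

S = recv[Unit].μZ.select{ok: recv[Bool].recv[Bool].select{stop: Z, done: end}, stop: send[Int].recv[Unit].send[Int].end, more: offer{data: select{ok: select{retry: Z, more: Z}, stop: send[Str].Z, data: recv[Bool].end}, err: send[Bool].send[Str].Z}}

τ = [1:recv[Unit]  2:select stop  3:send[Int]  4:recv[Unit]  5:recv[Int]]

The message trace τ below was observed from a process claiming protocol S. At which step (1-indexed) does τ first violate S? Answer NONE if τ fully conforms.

5

step 1: recv[Unit]  match  now at μZ.…
step 2: select stop  match  now at send[Int].recv[Unit].send[Int].end
step 3: send[Int]  match  now at recv[Unit].send[Int].end
step 4: recv[Unit]  match  now at send[Int].end
step 5: got recv[Int], protocol expects send[Int]  ✗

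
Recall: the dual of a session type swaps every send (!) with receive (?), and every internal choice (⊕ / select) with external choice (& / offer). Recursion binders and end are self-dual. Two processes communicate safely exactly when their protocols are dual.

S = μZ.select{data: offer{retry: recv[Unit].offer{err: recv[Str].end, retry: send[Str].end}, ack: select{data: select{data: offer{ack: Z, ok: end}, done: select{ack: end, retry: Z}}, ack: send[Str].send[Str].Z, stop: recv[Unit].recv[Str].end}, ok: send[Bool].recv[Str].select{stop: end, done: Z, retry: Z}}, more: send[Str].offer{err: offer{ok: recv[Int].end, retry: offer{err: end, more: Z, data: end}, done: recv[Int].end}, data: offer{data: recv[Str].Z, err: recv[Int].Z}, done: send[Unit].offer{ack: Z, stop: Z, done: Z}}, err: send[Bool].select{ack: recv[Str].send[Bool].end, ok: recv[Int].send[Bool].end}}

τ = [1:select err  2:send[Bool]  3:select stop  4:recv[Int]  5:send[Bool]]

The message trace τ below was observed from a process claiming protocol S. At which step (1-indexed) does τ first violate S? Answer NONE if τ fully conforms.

@1 select err  ok  now at send[Bool].select{ack: recv[Str].send[Bool].end, ok: recv[Int].send[Bool].end}
@2 send[Bool]  ok  now at select{ack: recv[Str].send[Bool].end, ok: recv[Int].send[Bool].end}
@3 got select stop, protocol expects select ack or select ok  ✗

3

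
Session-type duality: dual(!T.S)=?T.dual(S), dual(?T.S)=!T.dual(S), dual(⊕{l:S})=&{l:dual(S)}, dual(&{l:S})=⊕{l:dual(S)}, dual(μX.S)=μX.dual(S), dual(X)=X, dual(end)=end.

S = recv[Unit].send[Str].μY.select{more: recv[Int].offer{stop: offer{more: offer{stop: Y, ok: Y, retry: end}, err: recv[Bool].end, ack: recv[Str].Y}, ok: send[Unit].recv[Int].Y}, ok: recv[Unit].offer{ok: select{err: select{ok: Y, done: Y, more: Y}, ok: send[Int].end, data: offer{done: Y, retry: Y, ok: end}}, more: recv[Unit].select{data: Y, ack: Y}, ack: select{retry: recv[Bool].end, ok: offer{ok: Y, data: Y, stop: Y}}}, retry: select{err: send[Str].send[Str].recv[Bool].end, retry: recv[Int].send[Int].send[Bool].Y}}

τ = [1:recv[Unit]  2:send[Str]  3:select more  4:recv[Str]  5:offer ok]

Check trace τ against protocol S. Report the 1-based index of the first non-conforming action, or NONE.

4

[1] recv[Unit]  match  cont: send[Str].μY.…
[2] send[Str]  match  cont: μY.…
[3] select more  match  cont: recv[Int].offer{stop: offer{more: offer{stop: μY.…, ok: μY.…, retry: end}, err: recv[Bool].end, ack: recv[Str].μY.…}, ok: send[Unit].recv[Int].μY.…}
[4] got recv[Str], protocol expects recv[Int]  ✗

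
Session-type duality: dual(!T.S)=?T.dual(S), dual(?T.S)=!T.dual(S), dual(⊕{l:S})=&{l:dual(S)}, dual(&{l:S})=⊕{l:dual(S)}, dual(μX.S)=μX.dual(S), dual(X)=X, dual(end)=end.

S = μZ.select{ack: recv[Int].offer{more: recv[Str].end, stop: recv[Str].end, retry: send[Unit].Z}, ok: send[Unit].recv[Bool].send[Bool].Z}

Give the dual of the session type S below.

μZ ↦ μZ  (binder kept)
  select{ack,ok} ↦ offer{ack,ok}  (select→offer)
    • ack:
      recv[Int] ↦ send[Int]
        offer{more,stop,retry} ↦ select{more,stop,retry}  (external→internal)
          • more:
            recv[Str] ↦ send[Str]
              end self-dual
          • stop:
            recv[Str] ↦ send[Str]
              end self-dual
          • retry:
            send[Unit] ↦ recv[Unit]
              Z self-dual
    • ok:
      send[Unit] ↦ recv[Unit]
        recv[Bool] ↦ send[Bool]
          send[Bool] ↦ recv[Bool]
            Z self-dual

μZ.offer{ack: send[Int].select{more: send[Str].end, stop: send[Str].end, retry: recv[Unit].Z}, ok: recv[Unit].send[Bool].recv[Bool].Z}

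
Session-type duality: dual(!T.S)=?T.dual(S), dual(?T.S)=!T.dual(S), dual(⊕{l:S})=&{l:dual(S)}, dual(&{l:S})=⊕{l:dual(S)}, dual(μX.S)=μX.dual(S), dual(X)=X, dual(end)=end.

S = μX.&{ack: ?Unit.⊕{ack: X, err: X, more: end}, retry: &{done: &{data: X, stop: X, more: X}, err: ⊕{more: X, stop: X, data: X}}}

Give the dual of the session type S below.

μX = μX  (rec unchanged)
  &{ack,retry} = ⊕{ack,retry}  (offer→select)
    [ack]
      ?Unit = !Unit
        ⊕{ack,err,more} = &{ack,err,more}  (internal→external)
          [ack]
            X ↦ X
          [err]
            X ↦ X
          [more]
            end ↦ end
    [retry]
      &{done,err} = ⊕{done,err}  (offer→select)
        [done]
          &{data,stop,more} = ⊕{data,stop,more}  (offer→select)
            [data]
              X ↦ X
            [stop]
              X ↦ X
            [more]
              X ↦ X
        [err]
          ⊕{more,stop,data} = &{more,stop,data}  (internal→external)
            [more]
              X ↦ X
            [stop]
              X ↦ X
            [data]
              X ↦ X

μX.⊕{ack: !Unit.&{ack: X, err: X, more: end}, retry: ⊕{done: ⊕{data: X, stop: X, more: X}, err: &{more: X, stop: X, data: X}}}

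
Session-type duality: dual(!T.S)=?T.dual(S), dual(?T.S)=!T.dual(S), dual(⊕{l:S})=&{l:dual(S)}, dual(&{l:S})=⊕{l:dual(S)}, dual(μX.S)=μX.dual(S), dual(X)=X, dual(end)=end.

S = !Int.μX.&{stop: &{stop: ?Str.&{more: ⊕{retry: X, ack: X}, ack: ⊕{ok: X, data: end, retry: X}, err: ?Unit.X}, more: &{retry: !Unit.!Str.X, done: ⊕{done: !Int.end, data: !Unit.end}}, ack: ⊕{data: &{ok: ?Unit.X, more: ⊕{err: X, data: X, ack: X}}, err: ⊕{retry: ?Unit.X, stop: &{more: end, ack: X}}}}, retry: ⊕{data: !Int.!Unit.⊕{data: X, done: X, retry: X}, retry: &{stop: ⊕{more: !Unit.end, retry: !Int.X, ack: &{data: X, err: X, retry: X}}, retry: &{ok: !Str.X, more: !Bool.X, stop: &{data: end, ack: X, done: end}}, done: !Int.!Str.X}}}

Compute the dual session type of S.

!Int ↦ ?Int
  μX ↦ μX  (binder kept)
    &{stop,retry} ↦ ⊕{stop,retry}  (external→internal)
      • stop:
        &{stop,more,ack} ↦ ⊕{stop,more,ack}  (external→internal)
          • stop:
            ?Str ↦ !Str
              &{more,ack,err} ↦ ⊕{more,ack,err}  (external→internal)
                • more:
                  ⊕{retry,ack} ↦ &{retry,ack}  (select→offer)
                    • retry:
                      X ↦ X
                    • ack:
                      X ↦ X
                • ack:
                  ⊕{ok,data,retry} ↦ &{ok,data,retry}  (select→offer)
                    • ok:
                      X ↦ X
                    • data:
                      end ↦ end
                    • retry:
                      X ↦ X
                • err:
                  ?Unit ↦ !Unit
                    X ↦ X
          • more:
            &{retry,done} ↦ ⊕{retry,done}  (external→internal)
              • retry:
                !Unit ↦ ?Unit
                  !Str ↦ ?Str
                    X ↦ X
              • done:
                ⊕{done,data} ↦ &{done,data}  (select→offer)
                  • done:
                    !Int ↦ ?Int
                      end ↦ end
                  • data:
                    !Unit ↦ ?Unit
                      end ↦ end
          • ack:
            ⊕{data,err} ↦ &{data,err}  (select→offer)
              • data:
                &{ok,more} ↦ ⊕{ok,more}  (external→internal)
                  • ok:
                    ?Unit ↦ !Unit
                      X ↦ X
                  • more:
                    ⊕{err,data,ack} ↦ &{err,data,ack}  (select→offer)
                      • err:
                        X ↦ X
                      • data:
                        X ↦ X
                      • ack:
                        X ↦ X
              • err:
                ⊕{retry,stop} ↦ &{retry,stop}  (select→offer)
                  • retry:
                    ?Unit ↦ !Unit
                      X ↦ X
                  • stop:
                    &{more,ack} ↦ ⊕{more,ack}  (external→internal)
                      • more:
                        end ↦ end
                      • ack:
                        X ↦ X
      • retry:
        ⊕{data,retry} ↦ &{data,retry}  (select→offer)
          • data:
            !Int ↦ ?Int
              !Unit ↦ ?Unit
                ⊕{data,done,retry} ↦ &{data,done,retry}  (select→offer)
                  • data:
                    X ↦ X
                  • done:
                    X ↦ X
                  • retry:
                    X ↦ X
          • retry:
            &{stop,retry,done} ↦ ⊕{stop,retry,done}  (external→internal)
              • stop:
                ⊕{more,retry,ack} ↦ &{more,retry,ack}  (select→offer)
                  • more:
                    !Unit ↦ ?Unit
                      end ↦ end
                  • retry:
                    !Int ↦ ?Int
                      X ↦ X
                  • ack:
                    &{data,err,retry} ↦ ⊕{data,err,retry}  (external→internal)
                      • data:
                        X ↦ X
                      • err:
                        X ↦ X
                      • retry:
                        X ↦ X
              • retry:
                &{ok,more,stop} ↦ ⊕{ok,more,stop}  (external→internal)
                  • ok:
                    !Str ↦ ?Str
                      X ↦ X
                  • more:
                    !Bool ↦ ?Bool
                      X ↦ X
                  • stop:
                    &{data,ack,done} ↦ ⊕{data,ack,done}  (external→internal)
                      • data:
                        end ↦ end
                      • ack:
                        X ↦ X
                      • done:
                        end ↦ end
              • done:
                !Int ↦ ?Int
                  !Str ↦ ?Str
                    X ↦ X

?Int.μX.⊕{stop: ⊕{stop: !Str.⊕{more: &{retry: X, ack: X}, ack: &{ok: X, data: end, retry: X}, err: !Unit.X}, more: ⊕{retry: ?Unit.?Str.X, done: &{done: ?Int.end, data: ?Unit.end}}, ack: &{data: ⊕{ok: !Unit.X, more: &{err: X, data: X, ack: X}}, err: &{retry: !Unit.X, stop: ⊕{more: end, ack: X}}}}, retry: &{data: ?Int.?Unit.&{data: X, done: X, retry: X}, retry: ⊕{stop: &{more: ?Unit.end, retry: ?Int.X, ack: ⊕{data: X, err: X, retry: X}}, retry: ⊕{ok: ?Str.X, more: ?Bool.X, stop: ⊕{data: end, ack: X, done: end}}, done: ?Int.?Str.X}}}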